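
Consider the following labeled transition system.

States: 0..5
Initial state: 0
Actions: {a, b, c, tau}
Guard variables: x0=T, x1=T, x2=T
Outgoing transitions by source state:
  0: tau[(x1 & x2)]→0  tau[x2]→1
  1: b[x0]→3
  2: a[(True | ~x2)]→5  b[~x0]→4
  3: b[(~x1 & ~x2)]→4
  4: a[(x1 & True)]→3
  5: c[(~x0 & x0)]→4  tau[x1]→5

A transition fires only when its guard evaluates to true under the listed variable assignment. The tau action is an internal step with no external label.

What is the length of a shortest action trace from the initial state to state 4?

Layered search for 4:
  Layer 0: {0}
  Layer 1: {1}
  Layer 2: {3}
4 never appears.

Answer: UNREACHABLE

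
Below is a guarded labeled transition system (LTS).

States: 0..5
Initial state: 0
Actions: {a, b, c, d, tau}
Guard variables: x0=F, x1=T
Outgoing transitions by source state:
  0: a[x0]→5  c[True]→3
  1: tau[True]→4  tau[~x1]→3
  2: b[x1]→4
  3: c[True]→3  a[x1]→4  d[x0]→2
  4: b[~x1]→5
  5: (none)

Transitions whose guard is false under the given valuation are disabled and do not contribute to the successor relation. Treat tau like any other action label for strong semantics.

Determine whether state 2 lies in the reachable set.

Guard filter leaves 5 enabled edge(s).
Layer 0: {0}
Layer 1: {3}  cumulative {0,3}
Layer 2: {4}  cumulative {0,3,4}
Reachable = {0,3,4}

Answer: UNREACHABLE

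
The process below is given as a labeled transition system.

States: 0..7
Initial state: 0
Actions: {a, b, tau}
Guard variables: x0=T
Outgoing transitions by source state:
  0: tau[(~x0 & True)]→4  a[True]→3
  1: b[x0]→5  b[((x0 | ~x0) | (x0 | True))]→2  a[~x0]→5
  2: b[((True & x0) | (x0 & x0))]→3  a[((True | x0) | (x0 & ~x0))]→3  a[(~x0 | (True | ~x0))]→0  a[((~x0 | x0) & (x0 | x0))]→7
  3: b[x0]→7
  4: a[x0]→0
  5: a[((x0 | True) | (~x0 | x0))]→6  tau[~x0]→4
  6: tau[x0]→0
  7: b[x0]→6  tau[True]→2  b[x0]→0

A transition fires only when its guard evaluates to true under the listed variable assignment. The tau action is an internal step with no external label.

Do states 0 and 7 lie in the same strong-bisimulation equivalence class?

Answer: NOT BISIMILAR

Analysis:
Compute ~ classes (split until stable):
  round 0: {{0,1,2,3,4,5,6,7}}
  round 1: {{0,4,5},{1,3},{2},{6},{7}}
  round 2: {{0},{1},{2},{3},{4},{5},{6},{7}}
stable after 3 split(s): 8 block(s)
0∈{0}, 7∈{7}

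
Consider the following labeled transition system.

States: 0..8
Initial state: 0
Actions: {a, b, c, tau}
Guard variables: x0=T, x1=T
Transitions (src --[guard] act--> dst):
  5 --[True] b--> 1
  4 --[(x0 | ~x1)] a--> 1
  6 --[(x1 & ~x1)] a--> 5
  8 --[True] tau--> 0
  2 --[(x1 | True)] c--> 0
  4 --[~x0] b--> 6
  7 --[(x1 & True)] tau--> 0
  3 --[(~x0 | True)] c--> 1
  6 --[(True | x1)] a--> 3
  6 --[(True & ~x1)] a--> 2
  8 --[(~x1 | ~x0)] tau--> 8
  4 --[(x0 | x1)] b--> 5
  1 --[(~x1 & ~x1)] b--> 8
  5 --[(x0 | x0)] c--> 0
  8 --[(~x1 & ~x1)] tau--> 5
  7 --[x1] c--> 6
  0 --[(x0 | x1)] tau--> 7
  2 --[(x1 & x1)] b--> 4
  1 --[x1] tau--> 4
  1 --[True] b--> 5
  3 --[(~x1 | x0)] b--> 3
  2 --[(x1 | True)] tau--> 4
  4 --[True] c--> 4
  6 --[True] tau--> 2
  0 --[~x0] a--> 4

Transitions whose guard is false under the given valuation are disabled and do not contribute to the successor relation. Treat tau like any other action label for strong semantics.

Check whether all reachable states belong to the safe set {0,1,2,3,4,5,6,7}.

Answer: INVARIANT HOLDS

Trace:
Allowed set {0,1,2,3,4,5,6,7}
Reach set: {0,1,2,3,4,5,6,7}
  0: ✓
  1: ✓
  2: ✓
  3: ✓
  4: ✓
  5: ✓
  6: ✓
  7: ✓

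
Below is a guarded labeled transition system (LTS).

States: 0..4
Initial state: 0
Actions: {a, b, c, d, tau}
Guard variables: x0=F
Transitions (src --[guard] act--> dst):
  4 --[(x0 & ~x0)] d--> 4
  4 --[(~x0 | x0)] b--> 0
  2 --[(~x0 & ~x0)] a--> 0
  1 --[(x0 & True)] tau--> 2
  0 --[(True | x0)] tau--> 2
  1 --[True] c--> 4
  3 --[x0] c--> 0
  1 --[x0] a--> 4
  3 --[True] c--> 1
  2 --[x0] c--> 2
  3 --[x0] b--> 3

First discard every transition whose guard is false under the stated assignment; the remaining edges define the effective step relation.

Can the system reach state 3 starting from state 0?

Answer: UNREACHABLE

Trace:
Guard filter leaves 5 enabled edge(s).
Layer 0: {0}
Layer 1: {2}  now seen {0,2}
R = {0,2}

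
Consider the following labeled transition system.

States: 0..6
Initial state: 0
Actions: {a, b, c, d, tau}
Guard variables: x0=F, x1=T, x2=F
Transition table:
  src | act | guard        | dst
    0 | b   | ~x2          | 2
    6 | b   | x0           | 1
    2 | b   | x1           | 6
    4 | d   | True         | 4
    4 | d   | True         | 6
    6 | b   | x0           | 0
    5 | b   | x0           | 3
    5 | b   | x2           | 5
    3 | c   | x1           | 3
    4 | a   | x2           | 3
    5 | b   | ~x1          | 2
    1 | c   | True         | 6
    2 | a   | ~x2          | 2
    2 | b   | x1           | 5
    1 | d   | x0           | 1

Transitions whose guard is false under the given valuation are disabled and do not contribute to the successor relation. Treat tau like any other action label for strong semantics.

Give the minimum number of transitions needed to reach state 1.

Breadth-first toward 1:
  Layer 0: {0}
  Layer 1: {2}
  Layer 2: {5,6}
1 never appears.

Answer: UNREACHABLE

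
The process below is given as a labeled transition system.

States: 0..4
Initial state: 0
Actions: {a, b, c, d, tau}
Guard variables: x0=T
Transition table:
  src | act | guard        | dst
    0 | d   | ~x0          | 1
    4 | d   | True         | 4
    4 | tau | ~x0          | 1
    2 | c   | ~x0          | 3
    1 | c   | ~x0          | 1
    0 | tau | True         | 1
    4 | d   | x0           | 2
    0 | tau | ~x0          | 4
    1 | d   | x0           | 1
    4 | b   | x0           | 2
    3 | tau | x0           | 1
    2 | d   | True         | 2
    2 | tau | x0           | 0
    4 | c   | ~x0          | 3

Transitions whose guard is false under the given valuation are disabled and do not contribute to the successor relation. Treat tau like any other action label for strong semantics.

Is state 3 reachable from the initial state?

Answer: UNREACHABLE

Working:
After dropping false guards: 8 live edges.
depth 0: {0}
depth 1: {1}  cumulative {0,1}
R = {0,1}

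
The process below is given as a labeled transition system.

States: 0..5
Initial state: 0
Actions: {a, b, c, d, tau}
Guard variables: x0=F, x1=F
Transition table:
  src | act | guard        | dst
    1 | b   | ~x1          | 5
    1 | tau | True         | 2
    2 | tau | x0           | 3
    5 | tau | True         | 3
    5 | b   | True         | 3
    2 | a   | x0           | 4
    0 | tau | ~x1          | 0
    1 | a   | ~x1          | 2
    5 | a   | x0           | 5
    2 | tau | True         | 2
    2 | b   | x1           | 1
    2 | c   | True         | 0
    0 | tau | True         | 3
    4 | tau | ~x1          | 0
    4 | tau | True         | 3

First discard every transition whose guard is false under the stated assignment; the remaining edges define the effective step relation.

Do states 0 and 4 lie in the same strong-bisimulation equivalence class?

Refine partition for ~:
  π0 = {{0,1,2,3,4,5}}
  π1 = {{0,4},{1},{2},{3},{5}}
5 equivalence class(es) (converged in 2)
class of 0: {0,4}; class of 4: {0,4}

Answer: BISIMILAR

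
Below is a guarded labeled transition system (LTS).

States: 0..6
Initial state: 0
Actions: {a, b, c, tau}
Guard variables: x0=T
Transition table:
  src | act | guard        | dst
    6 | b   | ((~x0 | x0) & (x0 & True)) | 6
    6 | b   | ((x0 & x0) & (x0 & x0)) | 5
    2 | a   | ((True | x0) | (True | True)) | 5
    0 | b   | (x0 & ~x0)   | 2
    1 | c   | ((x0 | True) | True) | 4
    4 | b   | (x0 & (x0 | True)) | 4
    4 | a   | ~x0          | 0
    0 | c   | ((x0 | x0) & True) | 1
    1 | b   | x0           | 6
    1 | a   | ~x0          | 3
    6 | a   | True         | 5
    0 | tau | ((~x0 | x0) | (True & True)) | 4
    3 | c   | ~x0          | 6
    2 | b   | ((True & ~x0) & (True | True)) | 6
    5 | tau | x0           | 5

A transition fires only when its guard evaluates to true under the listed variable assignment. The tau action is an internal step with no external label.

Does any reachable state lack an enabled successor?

Reach set: {0,1,4,5,6}
  0: c→1  tau→4  [2 out]
  1: b→6  c→4  [2 out]
  4: b→4  [1 out]
  5: tau→5  [1 out]
  6: a→5  b→5  b→6  [3 out]

Answer: DEADLOCK-FREE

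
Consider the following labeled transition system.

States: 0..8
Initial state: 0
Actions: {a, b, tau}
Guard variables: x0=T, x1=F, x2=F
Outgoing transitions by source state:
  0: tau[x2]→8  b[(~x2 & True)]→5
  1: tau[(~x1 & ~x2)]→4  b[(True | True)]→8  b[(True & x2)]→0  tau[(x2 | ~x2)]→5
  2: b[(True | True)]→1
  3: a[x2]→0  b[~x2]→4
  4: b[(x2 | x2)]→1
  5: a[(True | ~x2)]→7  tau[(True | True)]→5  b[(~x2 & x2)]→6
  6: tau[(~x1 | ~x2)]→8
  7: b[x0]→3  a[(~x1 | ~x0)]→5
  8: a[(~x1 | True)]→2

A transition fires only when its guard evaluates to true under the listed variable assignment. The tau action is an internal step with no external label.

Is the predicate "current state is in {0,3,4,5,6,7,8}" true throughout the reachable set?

Answer: INVARIANT HOLDS

Working:
Allowed set {0,3,4,5,6,7,8}
Reachable = {0,3,4,5,7}
  0: ok
  3: ok
  4: ok
  5: ok
  7: ok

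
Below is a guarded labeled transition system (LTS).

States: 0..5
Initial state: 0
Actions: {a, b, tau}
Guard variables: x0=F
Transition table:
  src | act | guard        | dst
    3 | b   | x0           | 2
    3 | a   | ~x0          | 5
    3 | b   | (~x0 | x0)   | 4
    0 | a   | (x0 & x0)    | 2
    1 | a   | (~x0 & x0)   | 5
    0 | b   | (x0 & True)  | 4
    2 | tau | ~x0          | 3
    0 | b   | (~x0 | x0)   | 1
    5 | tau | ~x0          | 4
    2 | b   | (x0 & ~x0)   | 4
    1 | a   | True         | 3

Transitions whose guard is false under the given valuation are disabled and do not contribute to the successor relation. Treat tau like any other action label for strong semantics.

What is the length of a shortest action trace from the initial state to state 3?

Answer: 2

Analysis:
Breadth-first toward 3:
  L0 = {0}
  L1 = {1}
  L2 = {3}
first hit 3 at d=2 via b·a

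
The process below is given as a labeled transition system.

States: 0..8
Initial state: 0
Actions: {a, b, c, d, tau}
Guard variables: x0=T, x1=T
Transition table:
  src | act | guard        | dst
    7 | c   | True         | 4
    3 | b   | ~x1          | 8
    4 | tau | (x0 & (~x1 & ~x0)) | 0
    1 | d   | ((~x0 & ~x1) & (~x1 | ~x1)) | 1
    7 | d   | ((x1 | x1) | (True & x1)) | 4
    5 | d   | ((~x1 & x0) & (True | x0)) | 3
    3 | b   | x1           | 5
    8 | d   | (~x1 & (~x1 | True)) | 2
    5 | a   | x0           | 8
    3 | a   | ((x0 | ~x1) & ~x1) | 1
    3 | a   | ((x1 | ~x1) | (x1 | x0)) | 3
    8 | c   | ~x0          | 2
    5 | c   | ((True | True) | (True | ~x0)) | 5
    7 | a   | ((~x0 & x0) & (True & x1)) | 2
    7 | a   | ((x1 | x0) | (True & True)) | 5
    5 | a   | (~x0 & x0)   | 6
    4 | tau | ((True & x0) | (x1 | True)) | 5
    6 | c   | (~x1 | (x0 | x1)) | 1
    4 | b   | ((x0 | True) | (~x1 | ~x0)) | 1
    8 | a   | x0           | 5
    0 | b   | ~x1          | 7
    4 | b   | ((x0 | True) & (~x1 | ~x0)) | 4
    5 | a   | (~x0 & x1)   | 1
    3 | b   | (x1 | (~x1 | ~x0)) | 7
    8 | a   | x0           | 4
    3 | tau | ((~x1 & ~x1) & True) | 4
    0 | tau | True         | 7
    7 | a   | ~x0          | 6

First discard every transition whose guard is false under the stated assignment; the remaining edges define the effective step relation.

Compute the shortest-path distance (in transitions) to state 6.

Breadth-first toward 6:
  L0 = {0}
  L1 = {7}
  L2 = {4,5}
  L3 = {1,8}
6 never appears.

Answer: UNREACHABLE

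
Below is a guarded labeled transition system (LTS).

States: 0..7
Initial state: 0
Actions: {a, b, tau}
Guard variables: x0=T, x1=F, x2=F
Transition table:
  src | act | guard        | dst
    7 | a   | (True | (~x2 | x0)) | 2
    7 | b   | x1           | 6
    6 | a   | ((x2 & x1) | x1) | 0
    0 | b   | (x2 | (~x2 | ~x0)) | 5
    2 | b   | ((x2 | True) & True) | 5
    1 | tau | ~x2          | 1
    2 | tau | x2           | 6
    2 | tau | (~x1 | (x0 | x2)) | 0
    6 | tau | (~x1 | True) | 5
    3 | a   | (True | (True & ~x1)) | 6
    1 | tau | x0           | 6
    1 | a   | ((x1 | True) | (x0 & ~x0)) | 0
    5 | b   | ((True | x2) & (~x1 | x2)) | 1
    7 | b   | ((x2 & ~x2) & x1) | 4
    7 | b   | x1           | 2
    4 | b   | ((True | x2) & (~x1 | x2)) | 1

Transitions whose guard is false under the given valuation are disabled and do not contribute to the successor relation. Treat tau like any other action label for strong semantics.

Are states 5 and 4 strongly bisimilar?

Refine partition for ~:
  round 0: {{0,1,2,3,4,5,6,7}}
  round 1: {{0,4,5},{1},{2},{3,7},{6}}
  round 2: {{0},{1},{2},{3},{4,5},{6},{7}}
stable after 3 split(s): 7 block(s)
5∈{4,5}, 4∈{4,5}

Answer: BISIMILAR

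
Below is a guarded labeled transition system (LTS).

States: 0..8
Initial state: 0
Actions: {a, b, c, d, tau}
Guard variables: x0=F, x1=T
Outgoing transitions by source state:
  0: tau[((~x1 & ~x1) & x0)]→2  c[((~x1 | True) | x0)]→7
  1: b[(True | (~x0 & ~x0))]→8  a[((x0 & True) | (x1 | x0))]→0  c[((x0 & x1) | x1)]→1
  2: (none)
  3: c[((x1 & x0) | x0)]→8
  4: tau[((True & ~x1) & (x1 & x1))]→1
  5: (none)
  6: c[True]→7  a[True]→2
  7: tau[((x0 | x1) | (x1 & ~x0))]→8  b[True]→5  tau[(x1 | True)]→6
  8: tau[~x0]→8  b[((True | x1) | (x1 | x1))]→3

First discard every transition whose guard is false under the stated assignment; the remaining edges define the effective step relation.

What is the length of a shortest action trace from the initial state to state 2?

Breadth-first toward 2:
  depth 0: {0}
  depth 1: {7}
  depth 2: {5,6,8}
  depth 3: {2,3}
first hit 2 at d=3 via c·tau·a

Answer: 3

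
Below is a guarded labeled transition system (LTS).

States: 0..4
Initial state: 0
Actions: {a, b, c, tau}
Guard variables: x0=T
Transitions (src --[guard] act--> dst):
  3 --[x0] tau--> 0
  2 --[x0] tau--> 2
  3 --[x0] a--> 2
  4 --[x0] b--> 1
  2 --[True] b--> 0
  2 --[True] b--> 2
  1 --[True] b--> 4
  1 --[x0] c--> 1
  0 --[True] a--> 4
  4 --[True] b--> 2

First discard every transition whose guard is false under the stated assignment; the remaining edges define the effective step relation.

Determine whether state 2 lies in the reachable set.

10 transition(s) survive guard evaluation.
Layer 0: {0}
Layer 1: {4}  cumulative {0,4}
Layer 2: {1,2}  cumulative {0,1,2,4}
Reach set: {0,1,2,4}
trace reaching 2: a·b

Answer: REACHABLE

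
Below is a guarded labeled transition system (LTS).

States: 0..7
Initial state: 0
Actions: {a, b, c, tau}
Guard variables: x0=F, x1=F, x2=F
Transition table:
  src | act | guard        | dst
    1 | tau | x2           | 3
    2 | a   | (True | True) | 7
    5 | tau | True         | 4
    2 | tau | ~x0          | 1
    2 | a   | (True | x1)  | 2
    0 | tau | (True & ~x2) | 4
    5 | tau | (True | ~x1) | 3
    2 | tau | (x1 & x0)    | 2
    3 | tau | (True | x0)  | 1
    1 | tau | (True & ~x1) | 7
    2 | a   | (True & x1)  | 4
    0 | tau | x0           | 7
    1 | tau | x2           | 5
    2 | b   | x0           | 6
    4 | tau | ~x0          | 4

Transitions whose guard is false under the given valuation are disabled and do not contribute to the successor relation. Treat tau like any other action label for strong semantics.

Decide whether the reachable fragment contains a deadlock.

R = {0,4}
  0: tau→4  [1 out]
  4: tau→4  [1 out]

Answer: DEADLOCK-FREE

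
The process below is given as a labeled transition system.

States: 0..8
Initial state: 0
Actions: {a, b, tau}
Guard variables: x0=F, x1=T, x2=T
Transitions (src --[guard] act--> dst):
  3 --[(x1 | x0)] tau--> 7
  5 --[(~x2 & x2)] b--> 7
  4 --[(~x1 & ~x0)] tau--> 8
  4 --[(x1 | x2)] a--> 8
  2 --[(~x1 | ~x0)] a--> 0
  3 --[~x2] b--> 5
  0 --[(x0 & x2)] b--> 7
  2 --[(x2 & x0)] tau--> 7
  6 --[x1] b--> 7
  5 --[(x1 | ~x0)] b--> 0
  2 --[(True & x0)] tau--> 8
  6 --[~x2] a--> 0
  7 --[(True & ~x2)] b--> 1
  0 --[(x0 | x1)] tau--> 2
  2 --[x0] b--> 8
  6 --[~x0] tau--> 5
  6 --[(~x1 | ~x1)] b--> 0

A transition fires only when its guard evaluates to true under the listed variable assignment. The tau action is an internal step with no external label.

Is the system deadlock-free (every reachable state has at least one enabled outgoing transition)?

Answer: DEADLOCK-FREE

Working:
R = {0,2}
  0: tau→2  [1 out]
  2: a→0  [1 out]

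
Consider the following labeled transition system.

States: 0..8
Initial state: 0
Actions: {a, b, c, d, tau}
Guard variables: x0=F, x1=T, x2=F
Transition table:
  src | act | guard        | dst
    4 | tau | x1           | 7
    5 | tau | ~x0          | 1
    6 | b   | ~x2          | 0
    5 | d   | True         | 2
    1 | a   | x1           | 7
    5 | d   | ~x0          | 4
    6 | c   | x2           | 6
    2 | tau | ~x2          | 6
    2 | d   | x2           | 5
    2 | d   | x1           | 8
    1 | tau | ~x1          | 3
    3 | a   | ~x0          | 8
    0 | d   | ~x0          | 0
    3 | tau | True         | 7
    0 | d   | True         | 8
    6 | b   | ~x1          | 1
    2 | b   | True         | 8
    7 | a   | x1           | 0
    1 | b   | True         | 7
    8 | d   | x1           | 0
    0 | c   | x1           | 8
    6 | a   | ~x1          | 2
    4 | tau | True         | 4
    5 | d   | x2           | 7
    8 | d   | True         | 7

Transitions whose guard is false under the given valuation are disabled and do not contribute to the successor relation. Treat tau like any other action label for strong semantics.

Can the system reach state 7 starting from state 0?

Answer: REACHABLE

Analysis:
19 transition(s) survive guard evaluation.
L0 = {0}
L1 = {8}  now seen {0,8}
L2 = {7}  now seen {0,7,8}
Reach set: {0,7,8}
witness 7: d·d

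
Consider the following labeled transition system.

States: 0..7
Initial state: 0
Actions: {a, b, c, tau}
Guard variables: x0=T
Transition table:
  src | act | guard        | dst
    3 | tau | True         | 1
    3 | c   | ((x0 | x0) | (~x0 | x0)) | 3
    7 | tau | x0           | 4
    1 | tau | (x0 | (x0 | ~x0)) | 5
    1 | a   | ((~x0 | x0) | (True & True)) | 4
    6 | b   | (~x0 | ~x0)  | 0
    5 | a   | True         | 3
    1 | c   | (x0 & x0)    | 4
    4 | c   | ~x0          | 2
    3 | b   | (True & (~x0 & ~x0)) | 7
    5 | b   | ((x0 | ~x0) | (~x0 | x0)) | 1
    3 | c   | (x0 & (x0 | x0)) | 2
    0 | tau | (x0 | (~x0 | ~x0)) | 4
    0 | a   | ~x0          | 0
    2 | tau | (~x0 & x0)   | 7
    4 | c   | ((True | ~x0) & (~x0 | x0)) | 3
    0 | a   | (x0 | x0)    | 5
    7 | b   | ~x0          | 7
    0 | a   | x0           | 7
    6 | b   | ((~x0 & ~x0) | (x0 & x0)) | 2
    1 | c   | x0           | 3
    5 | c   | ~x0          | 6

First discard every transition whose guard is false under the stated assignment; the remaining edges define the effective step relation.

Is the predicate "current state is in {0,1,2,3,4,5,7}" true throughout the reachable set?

Inv-set: {0,1,2,3,4,5,7}
Reach set: {0,1,2,3,4,5,7}
  0: ok
  1: ok
  2: ok
  3: ok
  4: ok
  5: ok
  7: ok

Answer: INVARIANT HOLDS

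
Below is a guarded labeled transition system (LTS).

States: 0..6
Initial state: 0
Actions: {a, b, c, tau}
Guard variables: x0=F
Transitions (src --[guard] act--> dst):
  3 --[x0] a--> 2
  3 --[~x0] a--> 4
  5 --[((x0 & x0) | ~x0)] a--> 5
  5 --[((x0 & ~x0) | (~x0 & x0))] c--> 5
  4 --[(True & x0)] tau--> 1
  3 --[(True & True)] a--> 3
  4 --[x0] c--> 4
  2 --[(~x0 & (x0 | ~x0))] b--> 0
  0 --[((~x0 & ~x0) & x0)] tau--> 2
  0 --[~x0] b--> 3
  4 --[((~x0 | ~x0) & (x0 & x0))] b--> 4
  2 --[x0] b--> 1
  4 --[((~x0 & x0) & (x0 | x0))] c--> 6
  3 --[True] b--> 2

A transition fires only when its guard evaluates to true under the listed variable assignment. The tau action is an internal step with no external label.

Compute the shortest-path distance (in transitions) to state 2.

Layered search for 2:
  depth 0: {0}
  depth 1: {3}
  depth 2: {2,4}
first hit 2 at d=2 via b·b

Answer: 2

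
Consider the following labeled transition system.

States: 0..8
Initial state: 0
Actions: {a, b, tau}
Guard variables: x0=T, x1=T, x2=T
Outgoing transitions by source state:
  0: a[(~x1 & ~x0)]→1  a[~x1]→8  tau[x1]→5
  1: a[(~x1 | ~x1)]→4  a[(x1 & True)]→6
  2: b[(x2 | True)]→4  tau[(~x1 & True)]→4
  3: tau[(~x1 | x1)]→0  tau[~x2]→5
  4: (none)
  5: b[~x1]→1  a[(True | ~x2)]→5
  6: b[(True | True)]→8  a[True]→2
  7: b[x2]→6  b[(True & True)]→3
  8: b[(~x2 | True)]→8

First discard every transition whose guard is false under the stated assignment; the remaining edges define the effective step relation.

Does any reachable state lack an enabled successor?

Reach set: {0,5}
  0: tau→5  [1 exit(s)]
  5: a→5  [1 exit(s)]

Answer: DEADLOCK-FREE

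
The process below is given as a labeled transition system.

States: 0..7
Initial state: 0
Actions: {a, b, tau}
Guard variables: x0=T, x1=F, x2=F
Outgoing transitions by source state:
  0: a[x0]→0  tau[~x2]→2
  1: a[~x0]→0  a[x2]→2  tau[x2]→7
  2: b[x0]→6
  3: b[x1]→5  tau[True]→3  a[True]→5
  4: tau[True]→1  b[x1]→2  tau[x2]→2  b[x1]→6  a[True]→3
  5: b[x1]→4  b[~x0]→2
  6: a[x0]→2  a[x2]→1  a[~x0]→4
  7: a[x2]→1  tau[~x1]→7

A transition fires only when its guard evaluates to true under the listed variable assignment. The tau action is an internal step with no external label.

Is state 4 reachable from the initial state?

After dropping false guards: 9 live edges.
depth 0: {0}
depth 1: {2}  total {0,2}
depth 2: {6}  total {0,2,6}
Reach set: {0,2,6}

Answer: UNREACHABLE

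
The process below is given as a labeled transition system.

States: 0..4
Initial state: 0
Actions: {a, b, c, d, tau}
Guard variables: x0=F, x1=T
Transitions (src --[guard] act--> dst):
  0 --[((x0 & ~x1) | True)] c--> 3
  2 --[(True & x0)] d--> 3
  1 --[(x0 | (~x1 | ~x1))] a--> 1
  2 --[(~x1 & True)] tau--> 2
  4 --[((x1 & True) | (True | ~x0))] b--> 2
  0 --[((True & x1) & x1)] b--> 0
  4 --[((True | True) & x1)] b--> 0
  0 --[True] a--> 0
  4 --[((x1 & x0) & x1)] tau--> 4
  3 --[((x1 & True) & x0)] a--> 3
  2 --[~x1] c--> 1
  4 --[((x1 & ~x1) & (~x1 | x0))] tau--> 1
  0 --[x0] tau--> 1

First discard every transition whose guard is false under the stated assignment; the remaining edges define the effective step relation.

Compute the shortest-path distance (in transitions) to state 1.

Layered search for 1:
  Layer 0: {0}
  Layer 1: {3}
1 never appears.

Answer: UNREACHABLE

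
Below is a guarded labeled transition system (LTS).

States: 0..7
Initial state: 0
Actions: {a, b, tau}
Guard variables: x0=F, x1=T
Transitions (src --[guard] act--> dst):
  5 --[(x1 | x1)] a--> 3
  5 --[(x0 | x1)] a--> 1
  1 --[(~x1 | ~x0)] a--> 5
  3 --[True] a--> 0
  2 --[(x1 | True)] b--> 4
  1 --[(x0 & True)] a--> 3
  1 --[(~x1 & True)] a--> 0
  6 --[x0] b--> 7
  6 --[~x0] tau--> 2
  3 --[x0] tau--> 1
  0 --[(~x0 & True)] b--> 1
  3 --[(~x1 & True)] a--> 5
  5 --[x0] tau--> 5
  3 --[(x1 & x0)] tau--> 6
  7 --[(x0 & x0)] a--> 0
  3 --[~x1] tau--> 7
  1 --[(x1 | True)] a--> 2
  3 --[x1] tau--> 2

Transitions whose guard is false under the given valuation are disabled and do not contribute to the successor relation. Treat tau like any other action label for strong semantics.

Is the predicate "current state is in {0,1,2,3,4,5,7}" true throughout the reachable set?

Inv-set: {0,1,2,3,4,5,7}
R = {0,1,2,3,4,5}
  0: ok
  1: ok
  2: ok
  3: ok
  4: ok
  5: ok

Answer: INVARIANT HOLDS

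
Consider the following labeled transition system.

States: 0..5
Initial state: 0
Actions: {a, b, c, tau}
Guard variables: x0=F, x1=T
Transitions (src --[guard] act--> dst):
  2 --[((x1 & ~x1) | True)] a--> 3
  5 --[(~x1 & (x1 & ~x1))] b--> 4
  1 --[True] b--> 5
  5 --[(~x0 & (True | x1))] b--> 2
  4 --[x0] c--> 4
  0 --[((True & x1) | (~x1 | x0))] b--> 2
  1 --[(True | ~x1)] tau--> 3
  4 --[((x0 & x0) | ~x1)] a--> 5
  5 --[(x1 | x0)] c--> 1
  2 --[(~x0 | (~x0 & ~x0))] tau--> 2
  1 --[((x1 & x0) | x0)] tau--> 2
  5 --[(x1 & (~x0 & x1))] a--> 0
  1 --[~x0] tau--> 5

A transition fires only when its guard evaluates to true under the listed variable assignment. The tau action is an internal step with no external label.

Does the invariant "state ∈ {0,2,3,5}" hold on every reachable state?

Allowed set {0,2,3,5}
Reachable = {0,2,3}
  0: ok
  2: ok
  3: ok

Answer: INVARIANT HOLDS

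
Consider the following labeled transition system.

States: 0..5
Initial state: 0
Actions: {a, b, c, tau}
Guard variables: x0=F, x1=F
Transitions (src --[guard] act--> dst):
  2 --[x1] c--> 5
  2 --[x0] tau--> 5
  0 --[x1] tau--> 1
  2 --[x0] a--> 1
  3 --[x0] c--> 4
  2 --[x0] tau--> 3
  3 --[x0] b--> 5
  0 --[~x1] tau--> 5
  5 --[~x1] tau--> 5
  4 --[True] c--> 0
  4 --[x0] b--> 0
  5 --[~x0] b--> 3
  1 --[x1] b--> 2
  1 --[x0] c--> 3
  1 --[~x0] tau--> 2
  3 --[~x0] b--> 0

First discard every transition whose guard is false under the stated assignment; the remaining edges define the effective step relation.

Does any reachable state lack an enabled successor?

Answer: DEADLOCK-FREE

Analysis:
R = {0,3,5}
  0: tau→5  [1 out]
  3: b→0  [1 out]
  5: b→3  tau→5  [2 out]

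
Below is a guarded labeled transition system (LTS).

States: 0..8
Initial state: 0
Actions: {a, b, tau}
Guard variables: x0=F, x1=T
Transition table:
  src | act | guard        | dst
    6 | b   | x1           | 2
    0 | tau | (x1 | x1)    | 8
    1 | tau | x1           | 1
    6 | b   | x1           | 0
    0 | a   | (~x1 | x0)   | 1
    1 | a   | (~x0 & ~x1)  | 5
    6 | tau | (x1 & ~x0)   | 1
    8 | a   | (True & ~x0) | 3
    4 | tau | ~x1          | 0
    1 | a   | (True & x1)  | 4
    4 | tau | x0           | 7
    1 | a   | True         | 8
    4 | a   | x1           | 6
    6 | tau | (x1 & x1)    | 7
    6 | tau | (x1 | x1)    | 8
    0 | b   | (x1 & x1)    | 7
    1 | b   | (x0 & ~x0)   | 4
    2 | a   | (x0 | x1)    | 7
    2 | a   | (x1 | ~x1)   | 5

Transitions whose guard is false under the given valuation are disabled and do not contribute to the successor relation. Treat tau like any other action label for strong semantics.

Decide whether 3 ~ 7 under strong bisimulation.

Answer: BISIMILAR

Analysis:
Refine partition for ~:
  π0 = {{0,1,2,3,4,5,6,7,8}}
  π1 = {{0,6},{1},{2,4,8},{3,5,7}}
  π2 = {{0},{1},{2,8},{3,5,7},{4},{6}}
stable after 3 split(s): 6 block(s)
[3]={3,5,7}  [7]={3,5,7}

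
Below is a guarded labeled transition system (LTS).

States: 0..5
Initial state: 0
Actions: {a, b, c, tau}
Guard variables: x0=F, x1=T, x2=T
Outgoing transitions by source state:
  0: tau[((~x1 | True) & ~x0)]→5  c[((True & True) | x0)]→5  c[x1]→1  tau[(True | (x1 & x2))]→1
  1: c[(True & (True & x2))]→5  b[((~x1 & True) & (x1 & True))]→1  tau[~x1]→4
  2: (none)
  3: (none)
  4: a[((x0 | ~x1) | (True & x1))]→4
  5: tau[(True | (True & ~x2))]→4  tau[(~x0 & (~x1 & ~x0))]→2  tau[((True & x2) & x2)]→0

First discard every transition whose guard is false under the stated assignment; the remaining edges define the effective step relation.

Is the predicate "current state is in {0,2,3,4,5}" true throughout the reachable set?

Allowed set {0,2,3,4,5}
Reachable = {0,1,4,5}
  0: safe
  1: ✗ unsafe
  4: safe
  5: safe
counterexample path to 1: tau

Answer: INVARIANT VIOLATED at state 1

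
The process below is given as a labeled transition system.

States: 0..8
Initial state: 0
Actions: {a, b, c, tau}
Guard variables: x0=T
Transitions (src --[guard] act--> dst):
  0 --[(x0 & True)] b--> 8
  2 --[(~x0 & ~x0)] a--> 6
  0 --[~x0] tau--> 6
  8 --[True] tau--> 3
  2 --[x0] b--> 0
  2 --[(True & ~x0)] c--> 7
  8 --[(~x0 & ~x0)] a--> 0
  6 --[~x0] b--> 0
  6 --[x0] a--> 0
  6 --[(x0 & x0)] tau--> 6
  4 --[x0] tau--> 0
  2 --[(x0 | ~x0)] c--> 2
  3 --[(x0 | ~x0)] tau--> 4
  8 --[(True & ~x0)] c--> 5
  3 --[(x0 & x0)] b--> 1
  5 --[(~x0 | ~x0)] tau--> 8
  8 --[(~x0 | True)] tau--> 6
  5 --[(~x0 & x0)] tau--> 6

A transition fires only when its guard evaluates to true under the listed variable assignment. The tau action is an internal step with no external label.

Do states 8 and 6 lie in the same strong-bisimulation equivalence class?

Compute ~ classes (split until stable):
  P[0] = {{0,1,2,3,4,5,6,7,8}}
  P[1] = {{0},{1,5,7},{2},{3},{4,8},{6}}
  P[2] = {{0},{1,5,7},{2},{3},{4},{6},{8}}
Fixed point at round 3; 7 class(es).
8∈{8}, 6∈{6}

Answer: NOT BISIMILAR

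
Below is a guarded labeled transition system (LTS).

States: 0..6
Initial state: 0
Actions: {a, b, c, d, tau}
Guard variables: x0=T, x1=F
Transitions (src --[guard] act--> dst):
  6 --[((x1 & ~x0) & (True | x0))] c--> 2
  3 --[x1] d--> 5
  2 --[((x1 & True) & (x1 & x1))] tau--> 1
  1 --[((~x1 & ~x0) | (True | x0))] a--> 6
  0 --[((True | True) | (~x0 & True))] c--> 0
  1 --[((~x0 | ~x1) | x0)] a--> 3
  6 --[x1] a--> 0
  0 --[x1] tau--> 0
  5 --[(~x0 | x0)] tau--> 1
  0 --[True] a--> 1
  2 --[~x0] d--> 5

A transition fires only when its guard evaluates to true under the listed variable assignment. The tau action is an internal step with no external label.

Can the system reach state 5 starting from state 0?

5 transition(s) survive guard evaluation.
L0 = {0}
L1 = {1}  cumulative {0,1}
L2 = {3,6}  cumulative {0,1,3,6}
Reachable = {0,1,3,6}

Answer: UNREACHABLE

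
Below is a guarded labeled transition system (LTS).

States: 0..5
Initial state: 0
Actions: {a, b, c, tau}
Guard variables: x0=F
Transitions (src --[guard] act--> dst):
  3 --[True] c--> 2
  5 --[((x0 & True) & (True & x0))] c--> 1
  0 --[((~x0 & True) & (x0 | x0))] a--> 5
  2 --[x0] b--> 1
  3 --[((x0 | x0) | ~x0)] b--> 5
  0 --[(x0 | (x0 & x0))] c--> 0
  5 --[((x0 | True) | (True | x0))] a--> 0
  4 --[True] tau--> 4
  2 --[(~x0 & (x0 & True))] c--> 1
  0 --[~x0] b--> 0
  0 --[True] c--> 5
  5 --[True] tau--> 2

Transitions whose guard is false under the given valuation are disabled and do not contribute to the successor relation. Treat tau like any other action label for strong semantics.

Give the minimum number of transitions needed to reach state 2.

Layered search for 2:
  L0 = {0}
  L1 = {5}
  L2 = {2}
depth(2)=2, e.g. c·tau

Answer: 2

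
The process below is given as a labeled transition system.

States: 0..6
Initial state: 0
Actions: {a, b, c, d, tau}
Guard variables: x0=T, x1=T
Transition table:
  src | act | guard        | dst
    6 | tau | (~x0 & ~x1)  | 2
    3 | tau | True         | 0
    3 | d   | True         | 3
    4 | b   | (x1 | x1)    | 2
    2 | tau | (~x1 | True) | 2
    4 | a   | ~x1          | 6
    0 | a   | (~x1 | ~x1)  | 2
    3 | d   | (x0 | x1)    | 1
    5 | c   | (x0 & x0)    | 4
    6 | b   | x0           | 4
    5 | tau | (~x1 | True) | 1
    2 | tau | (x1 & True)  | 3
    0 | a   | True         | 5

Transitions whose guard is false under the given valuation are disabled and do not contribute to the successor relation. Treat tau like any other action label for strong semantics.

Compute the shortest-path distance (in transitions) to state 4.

BFS to 4:
  Layer 0: {0}
  Layer 1: {5}
  Layer 2: {1,4}
4 enters at depth 2; path a·c

Answer: 2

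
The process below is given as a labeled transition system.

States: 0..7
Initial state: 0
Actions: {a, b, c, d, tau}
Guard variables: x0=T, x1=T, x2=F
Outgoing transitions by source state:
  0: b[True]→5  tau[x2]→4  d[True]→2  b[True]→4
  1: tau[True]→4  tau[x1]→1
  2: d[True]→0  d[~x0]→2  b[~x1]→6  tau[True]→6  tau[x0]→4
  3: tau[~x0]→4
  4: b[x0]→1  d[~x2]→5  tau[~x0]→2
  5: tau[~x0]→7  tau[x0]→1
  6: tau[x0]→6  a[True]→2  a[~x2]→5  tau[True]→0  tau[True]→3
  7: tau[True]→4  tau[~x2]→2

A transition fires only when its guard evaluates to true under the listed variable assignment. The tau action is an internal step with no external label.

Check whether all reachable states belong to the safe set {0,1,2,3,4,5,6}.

Answer: INVARIANT HOLDS

Trace:
Allowed set {0,1,2,3,4,5,6}
Reach set: {0,1,2,3,4,5,6}
  0: ✓
  1: ✓
  2: ✓
  3: ✓
  4: ✓
  5: ✓
  6: ✓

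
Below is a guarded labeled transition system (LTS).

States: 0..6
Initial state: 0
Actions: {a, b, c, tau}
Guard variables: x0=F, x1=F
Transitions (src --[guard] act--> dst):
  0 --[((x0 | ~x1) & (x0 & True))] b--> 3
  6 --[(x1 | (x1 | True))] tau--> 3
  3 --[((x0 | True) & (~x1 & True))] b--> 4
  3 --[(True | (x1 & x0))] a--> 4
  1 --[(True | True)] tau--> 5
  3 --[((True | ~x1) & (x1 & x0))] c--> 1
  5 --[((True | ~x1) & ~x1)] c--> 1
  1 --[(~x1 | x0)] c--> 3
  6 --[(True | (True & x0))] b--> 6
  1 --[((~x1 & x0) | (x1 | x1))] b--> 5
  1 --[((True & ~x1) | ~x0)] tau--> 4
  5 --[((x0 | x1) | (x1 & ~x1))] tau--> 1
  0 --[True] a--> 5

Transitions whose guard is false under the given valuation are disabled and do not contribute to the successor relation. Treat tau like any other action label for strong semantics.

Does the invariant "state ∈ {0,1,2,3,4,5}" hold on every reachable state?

Allowed set {0,1,2,3,4,5}
R = {0,1,3,4,5}
  0: ok
  1: ok
  3: ok
  4: ok
  5: ok

Answer: INVARIANT HOLDS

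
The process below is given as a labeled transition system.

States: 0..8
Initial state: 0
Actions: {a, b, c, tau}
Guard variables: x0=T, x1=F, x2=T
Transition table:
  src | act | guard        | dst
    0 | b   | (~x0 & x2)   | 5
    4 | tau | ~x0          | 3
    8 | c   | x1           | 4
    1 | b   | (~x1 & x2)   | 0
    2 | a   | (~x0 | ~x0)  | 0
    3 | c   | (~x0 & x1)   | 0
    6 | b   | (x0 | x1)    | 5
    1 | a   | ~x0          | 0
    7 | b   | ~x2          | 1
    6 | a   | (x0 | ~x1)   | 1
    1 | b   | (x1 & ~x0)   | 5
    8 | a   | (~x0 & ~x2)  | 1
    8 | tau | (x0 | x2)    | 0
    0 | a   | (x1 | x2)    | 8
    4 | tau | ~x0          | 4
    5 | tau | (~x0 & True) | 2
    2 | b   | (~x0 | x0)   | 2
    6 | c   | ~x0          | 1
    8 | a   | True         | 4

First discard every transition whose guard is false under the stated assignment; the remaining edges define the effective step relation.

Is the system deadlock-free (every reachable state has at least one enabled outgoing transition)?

Reachable = {0,4,8}
  0: a→8  [1 out]
  4: ∅  [STUCK]
  8: a→4  tau→0  [2 out]
witness 4: a·a

Answer: DEADLOCK at state 4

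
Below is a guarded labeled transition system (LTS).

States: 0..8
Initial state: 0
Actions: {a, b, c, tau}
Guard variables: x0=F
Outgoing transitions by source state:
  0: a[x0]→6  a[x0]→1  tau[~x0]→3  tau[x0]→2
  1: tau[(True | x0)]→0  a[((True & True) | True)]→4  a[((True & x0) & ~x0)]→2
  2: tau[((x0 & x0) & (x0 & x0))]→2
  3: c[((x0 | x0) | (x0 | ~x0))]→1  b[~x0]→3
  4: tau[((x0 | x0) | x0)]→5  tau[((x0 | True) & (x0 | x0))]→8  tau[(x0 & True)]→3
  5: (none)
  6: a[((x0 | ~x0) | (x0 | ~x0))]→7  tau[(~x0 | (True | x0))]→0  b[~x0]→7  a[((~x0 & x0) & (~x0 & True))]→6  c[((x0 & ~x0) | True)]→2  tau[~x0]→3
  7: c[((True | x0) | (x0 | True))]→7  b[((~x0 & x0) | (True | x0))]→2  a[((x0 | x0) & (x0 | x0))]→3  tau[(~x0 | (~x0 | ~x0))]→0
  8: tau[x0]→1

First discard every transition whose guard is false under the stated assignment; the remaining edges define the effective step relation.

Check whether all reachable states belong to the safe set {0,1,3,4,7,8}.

Inv-set: {0,1,3,4,7,8}
Reachable = {0,1,3,4}
  0: ✓
  1: ✓
  3: ✓
  4: ✓

Answer: INVARIANT HOLDS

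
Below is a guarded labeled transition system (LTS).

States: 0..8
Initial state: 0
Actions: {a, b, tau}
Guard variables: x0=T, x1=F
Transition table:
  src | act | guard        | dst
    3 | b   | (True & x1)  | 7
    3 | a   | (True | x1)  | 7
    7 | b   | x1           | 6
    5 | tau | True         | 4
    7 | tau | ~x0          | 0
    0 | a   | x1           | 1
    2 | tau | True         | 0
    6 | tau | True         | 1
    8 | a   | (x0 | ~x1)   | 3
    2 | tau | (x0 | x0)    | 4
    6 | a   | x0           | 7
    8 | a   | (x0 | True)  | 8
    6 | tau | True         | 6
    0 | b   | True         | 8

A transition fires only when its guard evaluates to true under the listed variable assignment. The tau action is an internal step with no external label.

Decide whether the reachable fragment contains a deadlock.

Answer: DEADLOCK at state 7

Trace:
R = {0,3,7,8}
  0: b→8  [1 exit(s)]
  3: a→7  [1 exit(s)]
  7: ∅  [no exit]
  8: a→3  a→8  [2 exit(s)]
Path to 7: b·a·a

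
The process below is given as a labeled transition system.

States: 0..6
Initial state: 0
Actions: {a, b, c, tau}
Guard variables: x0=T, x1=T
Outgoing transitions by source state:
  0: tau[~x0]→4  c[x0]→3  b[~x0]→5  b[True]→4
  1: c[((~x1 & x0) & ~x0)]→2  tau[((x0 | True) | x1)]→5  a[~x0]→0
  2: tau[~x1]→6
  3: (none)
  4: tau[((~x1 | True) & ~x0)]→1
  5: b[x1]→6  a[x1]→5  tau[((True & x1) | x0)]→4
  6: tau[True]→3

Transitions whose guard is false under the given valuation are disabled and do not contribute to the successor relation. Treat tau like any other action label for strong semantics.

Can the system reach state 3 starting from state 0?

7 transition(s) survive guard evaluation.
Layer 0: {0}
Layer 1: {3,4}  cumulative {0,3,4}
Reach set: {0,3,4}
trace reaching 3: c

Answer: REACHABLE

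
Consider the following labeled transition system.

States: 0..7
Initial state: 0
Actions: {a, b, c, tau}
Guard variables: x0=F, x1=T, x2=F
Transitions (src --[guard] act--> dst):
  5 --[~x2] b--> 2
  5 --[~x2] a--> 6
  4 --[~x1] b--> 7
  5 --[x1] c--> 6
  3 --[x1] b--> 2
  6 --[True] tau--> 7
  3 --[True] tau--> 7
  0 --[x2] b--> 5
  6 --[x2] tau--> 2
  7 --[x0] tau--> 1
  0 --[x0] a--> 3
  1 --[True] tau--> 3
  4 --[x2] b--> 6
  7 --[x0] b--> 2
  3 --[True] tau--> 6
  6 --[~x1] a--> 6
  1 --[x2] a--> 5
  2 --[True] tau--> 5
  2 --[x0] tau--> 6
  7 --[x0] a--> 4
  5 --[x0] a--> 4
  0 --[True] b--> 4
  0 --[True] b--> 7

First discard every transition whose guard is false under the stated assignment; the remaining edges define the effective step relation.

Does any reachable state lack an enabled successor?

R = {0,4,7}
  0: b→4  b→7  [2 out]
  4: ∅  [deadlock]
  7: ∅  [deadlock]
trace reaching 4: b

Answer: DEADLOCK at state 4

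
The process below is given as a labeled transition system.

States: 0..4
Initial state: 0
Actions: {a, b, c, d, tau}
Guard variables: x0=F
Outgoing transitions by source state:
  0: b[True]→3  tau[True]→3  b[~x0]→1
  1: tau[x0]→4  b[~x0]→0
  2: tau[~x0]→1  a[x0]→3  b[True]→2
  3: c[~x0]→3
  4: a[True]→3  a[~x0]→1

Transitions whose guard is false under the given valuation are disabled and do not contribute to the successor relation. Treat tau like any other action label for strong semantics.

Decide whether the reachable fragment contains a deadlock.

Answer: DEADLOCK-FREE

Trace:
Reach set: {0,1,3}
  0: b→1  b→3  tau→3  [3 exit(s)]
  1: b→0  [1 exit(s)]
  3: c→3  [1 exit(s)]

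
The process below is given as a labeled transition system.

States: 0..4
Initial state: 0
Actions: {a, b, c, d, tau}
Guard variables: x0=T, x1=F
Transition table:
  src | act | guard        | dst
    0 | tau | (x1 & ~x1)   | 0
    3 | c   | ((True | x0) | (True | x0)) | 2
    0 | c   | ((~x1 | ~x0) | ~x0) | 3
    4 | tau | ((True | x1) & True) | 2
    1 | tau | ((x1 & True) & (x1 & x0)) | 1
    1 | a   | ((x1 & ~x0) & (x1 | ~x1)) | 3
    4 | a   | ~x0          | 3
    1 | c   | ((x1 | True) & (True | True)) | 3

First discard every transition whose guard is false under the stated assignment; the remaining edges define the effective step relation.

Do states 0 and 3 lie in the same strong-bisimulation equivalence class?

Refine partition for ~:
  P[0] = {{0,1,2,3,4}}
  P[1] = {{0,1,3},{2},{4}}
  P[2] = {{0,1},{2},{3},{4}}
4 equivalence class(es) (converged in 3)
class of 0: {0,1}; class of 3: {3}

Answer: NOT BISIMILAR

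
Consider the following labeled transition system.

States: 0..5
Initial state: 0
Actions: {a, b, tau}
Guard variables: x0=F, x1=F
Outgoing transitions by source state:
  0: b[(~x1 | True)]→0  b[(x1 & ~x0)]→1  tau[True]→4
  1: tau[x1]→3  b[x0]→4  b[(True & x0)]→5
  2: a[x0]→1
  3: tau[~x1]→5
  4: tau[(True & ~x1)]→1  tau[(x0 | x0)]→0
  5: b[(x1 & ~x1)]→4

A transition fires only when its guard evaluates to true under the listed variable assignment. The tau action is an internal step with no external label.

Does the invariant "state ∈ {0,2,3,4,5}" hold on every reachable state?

Allowed set {0,2,3,4,5}
Reachable = {0,1,4}
  0: ok
  1: outside
  4: ok
reach 1 via tau·tau — violates

Answer: INVARIANT VIOLATED at state 1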